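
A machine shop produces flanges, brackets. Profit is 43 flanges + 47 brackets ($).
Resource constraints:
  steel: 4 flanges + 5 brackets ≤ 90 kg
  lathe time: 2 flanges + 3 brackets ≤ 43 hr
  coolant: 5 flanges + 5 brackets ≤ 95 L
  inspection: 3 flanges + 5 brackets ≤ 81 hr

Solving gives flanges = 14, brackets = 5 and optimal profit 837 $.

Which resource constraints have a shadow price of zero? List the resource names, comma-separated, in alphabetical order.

steel: 81/90 (slack 9)
lathe time: 43/43 (binding)
coolant: 95/95 (binding)
inspection: 67/81 (slack 14)
By complementary slackness, a constraint with positive slack has shadow price 0 → inspection, steel.

inspection, steel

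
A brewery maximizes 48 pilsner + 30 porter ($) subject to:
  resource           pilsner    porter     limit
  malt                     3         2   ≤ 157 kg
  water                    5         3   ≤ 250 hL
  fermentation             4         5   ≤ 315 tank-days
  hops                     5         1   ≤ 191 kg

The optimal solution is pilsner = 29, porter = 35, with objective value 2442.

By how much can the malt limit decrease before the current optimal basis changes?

1.1

Binding constraints: malt, water. The basis is B = [[3,2],[5,3]] with det -1.
Per unit decrease in malt, x* moves by d = (3, -5).
The basis stays optimal until hops becomes binding; allowable decrease = 1.1 kg.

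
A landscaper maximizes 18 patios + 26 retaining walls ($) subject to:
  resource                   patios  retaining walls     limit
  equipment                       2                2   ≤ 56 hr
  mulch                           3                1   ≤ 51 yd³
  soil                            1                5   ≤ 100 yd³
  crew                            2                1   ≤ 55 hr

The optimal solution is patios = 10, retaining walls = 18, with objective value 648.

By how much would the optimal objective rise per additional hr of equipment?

Check each constraint at x*: equipment 56/56 (tight); mulch 48/51 (slack 3); soil 100/100 (tight); crew 38/55 (slack 17).
Since mulch, crew are not tight, their duals are 0.
Dual feasibility on the basic columns requires 2·y_equipment + 1·y_soil = 18, 2·y_equipment + 5·y_soil = 26.
→ y_equipment = 8 and y_soil = 2.
Shadow price of equipment = 8.

8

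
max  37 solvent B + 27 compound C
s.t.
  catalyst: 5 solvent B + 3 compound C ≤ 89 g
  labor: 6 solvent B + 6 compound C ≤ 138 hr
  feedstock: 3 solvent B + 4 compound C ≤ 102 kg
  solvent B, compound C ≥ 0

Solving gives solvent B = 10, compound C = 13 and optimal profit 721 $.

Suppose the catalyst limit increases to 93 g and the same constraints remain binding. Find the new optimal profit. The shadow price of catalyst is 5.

Δb = 4, so new z* = 721 + (5)·(4) = 721 + 20 = 741.

741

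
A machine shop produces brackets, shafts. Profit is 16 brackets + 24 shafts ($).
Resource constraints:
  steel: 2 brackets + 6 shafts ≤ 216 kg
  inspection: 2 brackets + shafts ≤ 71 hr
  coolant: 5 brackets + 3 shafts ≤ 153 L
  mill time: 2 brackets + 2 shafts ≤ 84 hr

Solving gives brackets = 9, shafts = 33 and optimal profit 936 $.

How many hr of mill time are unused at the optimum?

0

mill time used = 2·9 + 2·33 = 84; slack = 84 − 84 = 0.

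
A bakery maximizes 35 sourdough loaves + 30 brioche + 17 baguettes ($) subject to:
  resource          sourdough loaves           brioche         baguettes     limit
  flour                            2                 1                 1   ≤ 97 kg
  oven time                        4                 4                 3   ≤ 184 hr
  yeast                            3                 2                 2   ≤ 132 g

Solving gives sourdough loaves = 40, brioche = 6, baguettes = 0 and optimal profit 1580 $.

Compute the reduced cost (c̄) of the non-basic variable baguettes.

Check each constraint at x*: flour 86/97 (slack 11); oven time 184/184 (tight); yeast 132/132 (tight).
By complementary slackness, y = 0 for the non-binding constraint.
The binding rows give the dual system: 4·y_oven time + 3·y_yeast = 35 and 4·y_oven time + 2·y_yeast = 30.
→ y_oven time = 5 and y_yeast = 5.
Reduced cost of baguettes: c₃ − yᵀa₃ = 17 − (5·3 + 5·2) = 17 − 25 = -8.

-8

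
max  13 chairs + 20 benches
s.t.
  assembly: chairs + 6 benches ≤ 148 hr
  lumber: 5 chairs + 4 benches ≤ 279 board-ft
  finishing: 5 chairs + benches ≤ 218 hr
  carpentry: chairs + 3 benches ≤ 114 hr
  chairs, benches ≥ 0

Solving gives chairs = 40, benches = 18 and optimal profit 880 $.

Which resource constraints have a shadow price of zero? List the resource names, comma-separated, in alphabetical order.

assembly: 148/148 (binding)
lumber: 272/279 (slack 7)
finishing: 218/218 (binding)
carpentry: 94/114 (slack 20)
By complementary slackness, a constraint with positive slack has shadow price 0 → carpentry, lumber.

carpentry, lumber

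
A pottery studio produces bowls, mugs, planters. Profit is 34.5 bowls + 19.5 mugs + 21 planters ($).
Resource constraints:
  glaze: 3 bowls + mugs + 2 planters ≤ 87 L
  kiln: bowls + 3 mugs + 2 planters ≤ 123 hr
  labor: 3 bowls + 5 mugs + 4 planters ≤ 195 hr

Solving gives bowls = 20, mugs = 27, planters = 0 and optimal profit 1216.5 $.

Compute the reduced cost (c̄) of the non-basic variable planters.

-6

Check each constraint at x*: glaze 87/87 (tight); kiln 101/123 (slack 22); labor 195/195 (tight).
By complementary slackness, y = 0 for the non-binding constraint.
Dual feasibility on the basic columns requires 3·y_glaze + 3·y_labor = 34.5, 1·y_glaze + 5·y_labor = 19.5.
This yields shadow prices y_glaze = 9.5, y_labor = 2.
Reduced cost of planters: c₃ − yᵀa₃ = 21 − (9.5·2 + 2·4) = 21 − 27 = -6.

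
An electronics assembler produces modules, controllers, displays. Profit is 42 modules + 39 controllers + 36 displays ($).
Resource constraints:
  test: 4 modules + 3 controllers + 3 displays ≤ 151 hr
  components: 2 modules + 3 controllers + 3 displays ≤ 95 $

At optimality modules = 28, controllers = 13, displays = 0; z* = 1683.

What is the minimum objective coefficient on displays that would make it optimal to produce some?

Check each constraint at x*: test 151/151 (tight); components 95/95 (tight).
Dual feasibility on the basic columns requires 4·y_test + 2·y_components = 42, 3·y_test + 3·y_components = 39.
→ y_test = 8 and y_components = 5.
displays enters the basis when its profit ≥ yᵀa₃ = 8·3 + 5·3 = 39.

39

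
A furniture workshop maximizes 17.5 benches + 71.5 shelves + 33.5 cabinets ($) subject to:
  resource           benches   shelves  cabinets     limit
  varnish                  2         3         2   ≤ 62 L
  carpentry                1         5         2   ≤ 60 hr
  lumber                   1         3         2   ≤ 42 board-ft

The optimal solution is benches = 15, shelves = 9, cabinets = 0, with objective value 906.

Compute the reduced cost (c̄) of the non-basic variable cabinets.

At the optimum: varnish uses 57 of 62 (slack = 5); carpentry uses 60 of 60 (binding); lumber uses 42 of 42 (binding).
By complementary slackness, y = 0 for the non-binding constraint.
Dual feasibility on the basic columns requires 1·y_carpentry + 1·y_lumber = 17.5, 5·y_carpentry + 3·y_lumber = 71.5.
→ y_carpentry = 9.5 and y_lumber = 8.
Reduced cost of cabinets: c₃ − yᵀa₃ = 33.5 − (9.5·2 + 8·2) = 33.5 − 35 = -1.5.

-1.5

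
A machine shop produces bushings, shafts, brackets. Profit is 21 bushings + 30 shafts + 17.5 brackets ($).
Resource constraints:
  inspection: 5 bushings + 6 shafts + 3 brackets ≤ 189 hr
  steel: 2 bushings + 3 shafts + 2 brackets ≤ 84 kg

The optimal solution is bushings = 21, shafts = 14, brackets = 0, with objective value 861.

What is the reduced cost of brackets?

At the optimum: inspection uses 189 of 189 (binding); steel uses 84 of 84 (binding).
Dual feasibility on the basic columns requires 5·y_inspection + 2·y_steel = 21, 6·y_inspection + 3·y_steel = 30.
Solving: y_inspection = 1, y_steel = 8.
Reduced cost of brackets: c₃ − yᵀa₃ = 17.5 − (1·3 + 8·2) = 17.5 − 19 = -1.5.

-1.5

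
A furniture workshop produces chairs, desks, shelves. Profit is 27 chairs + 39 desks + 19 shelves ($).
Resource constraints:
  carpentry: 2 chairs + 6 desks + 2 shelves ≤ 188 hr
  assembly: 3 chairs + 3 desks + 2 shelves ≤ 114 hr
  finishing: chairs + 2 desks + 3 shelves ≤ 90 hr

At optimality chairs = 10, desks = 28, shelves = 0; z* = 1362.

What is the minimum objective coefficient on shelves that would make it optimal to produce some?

Check each constraint at x*: carpentry 188/188 (tight); assembly 114/114 (tight); finishing 66/90 (slack 24).
Slack constraints have shadow price 0 (complementary slackness).
From A_Bᵀ y = c: 2·y_carpentry + 3·y_assembly = 27; 6·y_carpentry + 3·y_assembly = 39.
This yields shadow prices y_carpentry = 3, y_assembly = 7.
shelves enters the basis when its profit ≥ yᵀa₃ = 3·2 + 7·2 = 20.

20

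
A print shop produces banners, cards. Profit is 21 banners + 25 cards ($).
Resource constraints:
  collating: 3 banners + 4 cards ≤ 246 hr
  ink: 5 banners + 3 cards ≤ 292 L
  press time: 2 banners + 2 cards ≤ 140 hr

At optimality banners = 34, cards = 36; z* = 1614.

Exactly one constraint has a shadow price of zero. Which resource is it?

ink

collating: 246/246 (binding)
ink: 278/292 (slack 14)
press time: 140/140 (binding)
By complementary slackness, a constraint with positive slack has shadow price 0 → ink.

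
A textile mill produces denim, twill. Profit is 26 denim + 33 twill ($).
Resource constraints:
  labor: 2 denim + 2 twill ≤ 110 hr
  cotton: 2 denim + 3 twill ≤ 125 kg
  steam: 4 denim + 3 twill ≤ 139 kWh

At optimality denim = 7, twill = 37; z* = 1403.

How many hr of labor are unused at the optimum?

22

labor used = 2·7 + 2·37 = 88; slack = 110 − 88 = 22.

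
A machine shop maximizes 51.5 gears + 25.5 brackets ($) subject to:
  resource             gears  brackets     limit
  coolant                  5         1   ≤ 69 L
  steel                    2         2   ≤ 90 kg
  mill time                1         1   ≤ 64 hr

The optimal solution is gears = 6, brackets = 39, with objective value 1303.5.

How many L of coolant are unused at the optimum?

0

coolant used = 5·6 + 1·39 = 69; slack = 69 − 69 = 0.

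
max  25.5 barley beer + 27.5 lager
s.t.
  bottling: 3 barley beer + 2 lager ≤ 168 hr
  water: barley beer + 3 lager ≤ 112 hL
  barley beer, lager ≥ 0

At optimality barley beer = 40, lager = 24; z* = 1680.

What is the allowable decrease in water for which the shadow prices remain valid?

56

Binding constraints: bottling, water. The basis is B = [[3,2],[1,3]] with det 7.
Per unit decrease in water, x* moves by d = (0.2857, -0.4286).
The basis stays optimal until lager reaches 0; allowable decrease = 56 hL.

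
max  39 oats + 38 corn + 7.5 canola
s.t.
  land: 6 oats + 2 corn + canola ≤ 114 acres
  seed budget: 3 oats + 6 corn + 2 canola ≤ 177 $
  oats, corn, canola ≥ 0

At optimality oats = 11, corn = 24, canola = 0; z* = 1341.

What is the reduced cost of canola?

-6.5

Both land and seed budget are binding at x*.
Dual feasibility on the basic columns requires 6·y_land + 3·y_seed budget = 39, 2·y_land + 6·y_seed budget = 38.
This yields shadow prices y_land = 4, y_seed budget = 5.
Reduced cost of canola: c₃ − yᵀa₃ = 7.5 − (4·1 + 5·2) = 7.5 − 14 = -6.5.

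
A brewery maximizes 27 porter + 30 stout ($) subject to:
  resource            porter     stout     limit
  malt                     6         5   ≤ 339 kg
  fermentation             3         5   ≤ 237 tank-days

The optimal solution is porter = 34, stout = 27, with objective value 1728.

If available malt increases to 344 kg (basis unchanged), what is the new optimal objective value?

1743

Check each constraint at x*: malt 339/339 (tight); fermentation 237/237 (tight).
From A_Bᵀ y = c: 6·y_malt + 3·y_fermentation = 27; 5·y_malt + 5·y_fermentation = 30.
Solving: y_malt = 3, y_fermentation = 3.
Δz = y_malt·Δb = 3 × (5) = 15, so new z* = 1728 + 15 = 1743.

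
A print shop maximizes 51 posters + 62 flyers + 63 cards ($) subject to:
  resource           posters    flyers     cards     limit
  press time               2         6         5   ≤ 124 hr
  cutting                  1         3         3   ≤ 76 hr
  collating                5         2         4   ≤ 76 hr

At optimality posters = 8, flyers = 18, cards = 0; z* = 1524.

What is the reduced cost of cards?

Check each constraint at x*: press time 124/124 (tight); cutting 62/76 (slack 14); collating 76/76 (tight).
By complementary slackness, y = 0 for the non-binding constraint.
The binding rows give the dual system: 2·y_press time + 5·y_collating = 51 and 6·y_press time + 2·y_collating = 62.
This yields shadow prices y_press time = 8, y_collating = 7.
Reduced cost of cards: c₃ − yᵀa₃ = 63 − (8·5 + 7·4) = 63 − 68 = -5.

-5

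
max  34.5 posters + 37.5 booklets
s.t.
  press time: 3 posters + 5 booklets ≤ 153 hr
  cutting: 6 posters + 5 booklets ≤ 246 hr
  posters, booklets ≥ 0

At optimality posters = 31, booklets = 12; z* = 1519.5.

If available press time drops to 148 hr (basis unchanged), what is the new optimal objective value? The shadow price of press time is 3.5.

Δb = -5, so new z* = 1519.5 + (3.5)·(-5) = 1519.5 − 17.5 = 1502.

1502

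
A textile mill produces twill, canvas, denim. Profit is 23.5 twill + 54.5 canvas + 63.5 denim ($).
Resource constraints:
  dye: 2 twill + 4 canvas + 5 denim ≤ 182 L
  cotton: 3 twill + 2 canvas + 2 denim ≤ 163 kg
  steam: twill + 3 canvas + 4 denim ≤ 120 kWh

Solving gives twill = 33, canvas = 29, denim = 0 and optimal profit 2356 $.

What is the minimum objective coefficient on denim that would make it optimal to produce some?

Binding: dye and steam. Non-binding: cotton (6 unused).
Slack constraints have shadow price 0 (complementary slackness).
Dual feasibility on the basic columns requires 2·y_dye + 1·y_steam = 23.5, 4·y_dye + 3·y_steam = 54.5.
Solving: y_dye = 8, y_steam = 7.5.
denim enters the basis when its profit ≥ yᵀa₃ = 8·5 + 7.5·4 = 70.

70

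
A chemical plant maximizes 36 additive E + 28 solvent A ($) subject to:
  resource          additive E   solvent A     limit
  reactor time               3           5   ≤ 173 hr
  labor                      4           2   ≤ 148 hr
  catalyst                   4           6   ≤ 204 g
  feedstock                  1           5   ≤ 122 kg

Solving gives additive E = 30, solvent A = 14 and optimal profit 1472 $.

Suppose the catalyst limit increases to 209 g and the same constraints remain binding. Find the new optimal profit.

At the optimum: reactor time uses 160 of 173 (slack = 13); labor uses 148 of 148 (binding); catalyst uses 204 of 204 (binding); feedstock uses 100 of 122 (slack = 22).
By complementary slackness, y = 0 for the non-binding constraints.
Dual feasibility on the basic columns requires 4·y_labor + 4·y_catalyst = 36, 2·y_labor + 6·y_catalyst = 28.
This yields shadow prices y_labor = 6.5, y_catalyst = 2.5.
Δz = y_catalyst·Δb = 2.5 × (5) = 12.5, so new z* = 1472 + 12.5 = 1484.5.

1484.5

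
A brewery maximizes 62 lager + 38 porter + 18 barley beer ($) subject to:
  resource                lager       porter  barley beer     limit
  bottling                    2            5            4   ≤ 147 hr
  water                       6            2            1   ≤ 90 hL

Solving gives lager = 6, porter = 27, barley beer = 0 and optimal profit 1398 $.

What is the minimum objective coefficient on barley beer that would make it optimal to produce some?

Check each constraint at x*: bottling 147/147 (tight); water 90/90 (tight).
From A_Bᵀ y = c: 2·y_bottling + 6·y_water = 62; 5·y_bottling + 2·y_water = 38.
This yields shadow prices y_bottling = 4, y_water = 9.
barley beer enters the basis when its profit ≥ yᵀa₃ = 4·4 + 9·1 = 25.

25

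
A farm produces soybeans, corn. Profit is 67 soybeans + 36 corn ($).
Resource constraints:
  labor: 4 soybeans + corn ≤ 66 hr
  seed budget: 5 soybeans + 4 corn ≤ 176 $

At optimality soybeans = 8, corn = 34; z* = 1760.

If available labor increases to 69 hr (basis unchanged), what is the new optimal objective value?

At the optimum: labor uses 66 of 66 (binding); seed budget uses 176 of 176 (binding).
From A_Bᵀ y = c: 4·y_labor + 5·y_seed budget = 67; 1·y_labor + 4·y_seed budget = 36.
Solving: y_labor = 8, y_seed budget = 7.
Δz = y_labor·Δb = 8 × (3) = 24, so new z* = 1760 + 24 = 1784.

1784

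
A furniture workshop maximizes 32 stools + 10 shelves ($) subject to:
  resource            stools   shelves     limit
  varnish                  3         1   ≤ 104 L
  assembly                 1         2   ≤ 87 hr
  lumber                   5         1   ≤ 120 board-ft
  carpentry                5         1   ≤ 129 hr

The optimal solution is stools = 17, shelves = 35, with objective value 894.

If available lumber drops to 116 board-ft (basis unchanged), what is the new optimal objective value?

870

Binding: assembly and lumber. Non-binding: varnish (18 unused), carpentry (9 unused).
By complementary slackness, y = 0 for the non-binding constraints.
Dual feasibility on the basic columns requires 1·y_assembly + 5·y_lumber = 32, 2·y_assembly + 1·y_lumber = 10.
Solving: y_assembly = 2, y_lumber = 6.
Δz = y_lumber·Δb = 6 × (-4) = -24, so new z* = 894 − 24 = 870.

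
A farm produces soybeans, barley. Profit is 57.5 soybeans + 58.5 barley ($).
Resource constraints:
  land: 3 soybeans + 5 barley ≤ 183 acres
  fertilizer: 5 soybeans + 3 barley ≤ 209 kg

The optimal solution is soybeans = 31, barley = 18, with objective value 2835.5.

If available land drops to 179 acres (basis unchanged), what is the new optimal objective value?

At the optimum: land uses 183 of 183 (binding); fertilizer uses 209 of 209 (binding).
Dual feasibility on the basic columns requires 3·y_land + 5·y_fertilizer = 57.5, 5·y_land + 3·y_fertilizer = 58.5.
→ y_land = 7.5 and y_fertilizer = 7.
Δz = y_land·Δb = 7.5 × (-4) = -30, so new z* = 2835.5 − 30 = 2805.5.

2805.5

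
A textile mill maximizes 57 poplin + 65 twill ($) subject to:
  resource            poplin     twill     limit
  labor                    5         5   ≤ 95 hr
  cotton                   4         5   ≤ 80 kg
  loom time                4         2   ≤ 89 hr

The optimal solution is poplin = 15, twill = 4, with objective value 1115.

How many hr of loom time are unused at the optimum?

loom time used = 4·15 + 2·4 = 68; slack = 89 − 68 = 21.

21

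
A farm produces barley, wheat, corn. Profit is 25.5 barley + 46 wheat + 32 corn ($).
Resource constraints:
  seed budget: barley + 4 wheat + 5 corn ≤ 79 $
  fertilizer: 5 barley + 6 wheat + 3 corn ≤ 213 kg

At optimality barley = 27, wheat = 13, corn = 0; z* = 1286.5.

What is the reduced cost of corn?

Check each constraint at x*: seed budget 79/79 (tight); fertilizer 213/213 (tight).
Dual feasibility on the basic columns requires 1·y_seed budget + 5·y_fertilizer = 25.5, 4·y_seed budget + 6·y_fertilizer = 46.
Solving: y_seed budget = 5.5, y_fertilizer = 4.
Reduced cost of corn: c₃ − yᵀa₃ = 32 − (5.5·5 + 4·3) = 32 − 39.5 = -7.5.

-7.5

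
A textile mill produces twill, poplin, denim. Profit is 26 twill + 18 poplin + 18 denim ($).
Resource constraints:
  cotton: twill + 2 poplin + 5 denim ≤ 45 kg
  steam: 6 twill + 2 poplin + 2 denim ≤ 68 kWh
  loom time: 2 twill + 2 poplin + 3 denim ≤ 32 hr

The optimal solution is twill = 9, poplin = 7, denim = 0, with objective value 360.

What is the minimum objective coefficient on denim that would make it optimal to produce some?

Check each constraint at x*: cotton 23/45 (slack 22); steam 68/68 (tight); loom time 32/32 (tight).
Slack constraints have shadow price 0 (complementary slackness).
From A_Bᵀ y = c: 6·y_steam + 2·y_loom time = 26; 2·y_steam + 2·y_loom time = 18.
Solving: y_steam = 2, y_loom time = 7.
denim enters the basis when its profit ≥ yᵀa₃ = 2·2 + 7·3 = 25.

25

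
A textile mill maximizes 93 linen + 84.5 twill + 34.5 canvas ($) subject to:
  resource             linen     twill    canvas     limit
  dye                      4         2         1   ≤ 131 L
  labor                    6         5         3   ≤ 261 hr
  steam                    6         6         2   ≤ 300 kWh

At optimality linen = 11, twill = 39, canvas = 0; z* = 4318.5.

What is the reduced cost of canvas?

Binding: labor and steam. Non-binding: dye (9 unused).
Since dye is not tight, its dual is 0.
From A_Bᵀ y = c: 6·y_labor + 6·y_steam = 93; 5·y_labor + 6·y_steam = 84.5.
This yields shadow prices y_labor = 8.5, y_steam = 7.
Reduced cost of canvas: c₃ − yᵀa₃ = 34.5 − (8.5·3 + 7·2) = 34.5 − 39.5 = -5.

-5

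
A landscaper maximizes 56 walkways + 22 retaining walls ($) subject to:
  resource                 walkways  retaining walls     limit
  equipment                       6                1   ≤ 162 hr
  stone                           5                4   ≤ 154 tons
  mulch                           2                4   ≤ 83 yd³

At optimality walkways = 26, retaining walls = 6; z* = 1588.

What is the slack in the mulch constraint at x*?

mulch used = 2·26 + 4·6 = 76; slack = 83 − 76 = 7.

7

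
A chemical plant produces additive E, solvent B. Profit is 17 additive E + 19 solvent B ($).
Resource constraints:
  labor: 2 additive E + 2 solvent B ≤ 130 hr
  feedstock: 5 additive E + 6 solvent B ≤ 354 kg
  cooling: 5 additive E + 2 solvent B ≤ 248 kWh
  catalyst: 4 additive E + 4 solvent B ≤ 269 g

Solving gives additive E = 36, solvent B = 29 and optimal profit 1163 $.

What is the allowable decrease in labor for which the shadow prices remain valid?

Binding constraints: labor, feedstock. The basis is B = [[2,2],[5,6]] with det 2.
Per unit decrease in labor, x* moves by d = (-3, 2.5).
The basis stays optimal until additive E reaches 0; allowable decrease = 12 hr.

12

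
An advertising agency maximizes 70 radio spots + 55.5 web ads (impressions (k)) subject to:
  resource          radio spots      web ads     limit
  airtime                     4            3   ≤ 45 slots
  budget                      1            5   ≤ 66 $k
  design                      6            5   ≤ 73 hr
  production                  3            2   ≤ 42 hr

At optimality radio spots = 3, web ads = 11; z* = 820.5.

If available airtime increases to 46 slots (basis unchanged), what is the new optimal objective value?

829

At the optimum: airtime uses 45 of 45 (binding); budget uses 58 of 66 (slack = 8); design uses 73 of 73 (binding); production uses 31 of 42 (slack = 11).
Slack constraints have shadow price 0 (complementary slackness).
Dual feasibility on the basic columns requires 4·y_airtime + 6·y_design = 70, 3·y_airtime + 5·y_design = 55.5.
Solving: y_airtime = 8.5, y_design = 6.
Δz = y_airtime·Δb = 8.5 × (1) = 8.5, so new z* = 820.5 + 8.5 = 829.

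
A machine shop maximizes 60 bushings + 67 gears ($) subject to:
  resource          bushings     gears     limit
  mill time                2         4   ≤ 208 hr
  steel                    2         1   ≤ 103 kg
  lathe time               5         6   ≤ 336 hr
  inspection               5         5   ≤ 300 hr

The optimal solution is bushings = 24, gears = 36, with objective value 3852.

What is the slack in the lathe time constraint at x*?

lathe time used = 5·24 + 6·36 = 336; slack = 336 − 336 = 0.

0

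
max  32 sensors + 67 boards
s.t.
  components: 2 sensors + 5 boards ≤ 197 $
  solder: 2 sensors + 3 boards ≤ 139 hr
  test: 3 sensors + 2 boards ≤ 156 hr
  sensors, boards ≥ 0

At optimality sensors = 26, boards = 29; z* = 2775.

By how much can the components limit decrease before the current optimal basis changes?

16

Binding constraints: components, solder. The basis is B = [[2,5],[2,3]] with det -4.
Per unit decrease in components, x* moves by d = (0.75, -0.5).
The basis stays optimal until test becomes binding; allowable decrease = 16 $.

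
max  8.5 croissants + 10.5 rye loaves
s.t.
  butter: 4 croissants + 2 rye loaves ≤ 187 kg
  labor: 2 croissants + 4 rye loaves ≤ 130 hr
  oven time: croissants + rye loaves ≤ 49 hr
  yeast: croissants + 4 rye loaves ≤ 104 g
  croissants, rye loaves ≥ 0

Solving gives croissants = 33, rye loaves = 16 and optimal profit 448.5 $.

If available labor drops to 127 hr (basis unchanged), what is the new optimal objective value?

Binding: labor and oven time. Non-binding: butter (23 unused), yeast (7 unused).
Since butter, yeast are not tight, their duals are 0.
From A_Bᵀ y = c: 2·y_labor + 1·y_oven time = 8.5; 4·y_labor + 1·y_oven time = 10.5.
→ y_labor = 1 and y_oven time = 6.5.
Δz = y_labor·Δb = 1 × (-3) = -3, so new z* = 448.5 − 3 = 445.5.

445.5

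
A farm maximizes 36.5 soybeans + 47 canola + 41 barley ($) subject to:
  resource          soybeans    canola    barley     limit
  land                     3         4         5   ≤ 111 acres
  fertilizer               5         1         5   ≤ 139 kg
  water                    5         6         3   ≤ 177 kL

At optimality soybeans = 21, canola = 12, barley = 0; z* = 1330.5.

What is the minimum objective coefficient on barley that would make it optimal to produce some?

47.5

Check each constraint at x*: land 111/111 (tight); fertilizer 117/139 (slack 22); water 177/177 (tight).
Since fertilizer is not tight, its dual is 0.
Dual feasibility on the basic columns requires 3·y_land + 5·y_water = 36.5, 4·y_land + 6·y_water = 47.
→ y_land = 8 and y_water = 2.5.
barley enters the basis when its profit ≥ yᵀa₃ = 8·5 + 2.5·3 = 47.5.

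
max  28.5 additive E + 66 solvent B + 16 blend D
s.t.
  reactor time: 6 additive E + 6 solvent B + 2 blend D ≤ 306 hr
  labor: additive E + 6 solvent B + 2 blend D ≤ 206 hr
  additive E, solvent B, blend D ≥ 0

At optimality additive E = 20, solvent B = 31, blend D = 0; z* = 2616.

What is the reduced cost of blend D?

Check each constraint at x*: reactor time 306/306 (tight); labor 206/206 (tight).
From A_Bᵀ y = c: 6·y_reactor time + 1·y_labor = 28.5; 6·y_reactor time + 6·y_labor = 66.
→ y_reactor time = 3.5 and y_labor = 7.5.
Reduced cost of blend D: c₃ − yᵀa₃ = 16 − (3.5·2 + 7.5·2) = 16 − 22 = -6.

-6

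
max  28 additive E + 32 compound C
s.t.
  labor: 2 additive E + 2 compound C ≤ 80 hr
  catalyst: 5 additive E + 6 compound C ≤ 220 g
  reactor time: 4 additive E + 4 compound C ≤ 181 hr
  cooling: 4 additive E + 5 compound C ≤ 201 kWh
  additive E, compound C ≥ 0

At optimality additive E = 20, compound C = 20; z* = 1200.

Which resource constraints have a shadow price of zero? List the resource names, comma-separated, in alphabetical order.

labor: 80/80 (binding)
catalyst: 220/220 (binding)
reactor time: 160/181 (slack 21)
cooling: 180/201 (slack 21)
By complementary slackness, a constraint with positive slack has shadow price 0 → cooling, reactor time.

cooling, reactor time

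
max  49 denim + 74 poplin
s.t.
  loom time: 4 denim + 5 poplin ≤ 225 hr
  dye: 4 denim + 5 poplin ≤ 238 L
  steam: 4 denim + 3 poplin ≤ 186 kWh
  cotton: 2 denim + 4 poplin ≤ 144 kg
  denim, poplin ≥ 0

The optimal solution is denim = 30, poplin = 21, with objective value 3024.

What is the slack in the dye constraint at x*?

dye used = 4·30 + 5·21 = 225; slack = 238 − 225 = 13.

13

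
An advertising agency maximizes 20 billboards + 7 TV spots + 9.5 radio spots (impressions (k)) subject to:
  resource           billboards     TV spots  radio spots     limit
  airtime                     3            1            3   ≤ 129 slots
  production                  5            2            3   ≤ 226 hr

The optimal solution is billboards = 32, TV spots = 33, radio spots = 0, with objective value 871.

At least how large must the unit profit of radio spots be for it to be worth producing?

18

At the optimum: airtime uses 129 of 129 (binding); production uses 226 of 226 (binding).
The binding rows give the dual system: 3·y_airtime + 5·y_production = 20 and 1·y_airtime + 2·y_production = 7.
Solving: y_airtime = 5, y_production = 1.
radio spots enters the basis when its profit ≥ yᵀa₃ = 5·3 + 1·3 = 18.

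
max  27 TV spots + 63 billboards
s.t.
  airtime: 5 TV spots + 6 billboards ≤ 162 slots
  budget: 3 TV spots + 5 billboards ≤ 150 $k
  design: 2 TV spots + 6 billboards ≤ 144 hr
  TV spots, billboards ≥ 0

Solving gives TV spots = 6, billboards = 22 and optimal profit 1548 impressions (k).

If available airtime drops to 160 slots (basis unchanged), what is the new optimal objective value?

At the optimum: airtime uses 162 of 162 (binding); budget uses 128 of 150 (slack = 22); design uses 144 of 144 (binding).
By complementary slackness, y = 0 for the non-binding constraint.
From A_Bᵀ y = c: 5·y_airtime + 2·y_design = 27; 6·y_airtime + 6·y_design = 63.
Solving: y_airtime = 2, y_design = 8.5.
Δz = y_airtime·Δb = 2 × (-2) = -4, so new z* = 1548 − 4 = 1544.

1544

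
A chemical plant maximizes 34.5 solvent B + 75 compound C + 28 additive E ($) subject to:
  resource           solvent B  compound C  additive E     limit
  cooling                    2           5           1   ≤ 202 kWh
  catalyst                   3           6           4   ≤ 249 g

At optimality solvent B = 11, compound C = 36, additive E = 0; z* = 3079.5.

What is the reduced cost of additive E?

-8

At the optimum: cooling uses 202 of 202 (binding); catalyst uses 249 of 249 (binding).
The binding rows give the dual system: 2·y_cooling + 3·y_catalyst = 34.5 and 5·y_cooling + 6·y_catalyst = 75.
→ y_cooling = 6 and y_catalyst = 7.5.
Reduced cost of additive E: c₃ − yᵀa₃ = 28 − (6·1 + 7.5·4) = 28 − 36 = -8.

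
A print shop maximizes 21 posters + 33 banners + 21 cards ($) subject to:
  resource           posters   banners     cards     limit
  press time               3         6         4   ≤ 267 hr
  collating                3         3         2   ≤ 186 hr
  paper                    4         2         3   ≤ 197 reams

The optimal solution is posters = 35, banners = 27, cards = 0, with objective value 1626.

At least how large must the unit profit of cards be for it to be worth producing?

Binding: press time and collating. Non-binding: paper (3 unused).
By complementary slackness, y = 0 for the non-binding constraint.
The binding rows give the dual system: 3·y_press time + 3·y_collating = 21 and 6·y_press time + 3·y_collating = 33.
Solving: y_press time = 4, y_collating = 3.
cards enters the basis when its profit ≥ yᵀa₃ = 4·4 + 3·2 = 22.

22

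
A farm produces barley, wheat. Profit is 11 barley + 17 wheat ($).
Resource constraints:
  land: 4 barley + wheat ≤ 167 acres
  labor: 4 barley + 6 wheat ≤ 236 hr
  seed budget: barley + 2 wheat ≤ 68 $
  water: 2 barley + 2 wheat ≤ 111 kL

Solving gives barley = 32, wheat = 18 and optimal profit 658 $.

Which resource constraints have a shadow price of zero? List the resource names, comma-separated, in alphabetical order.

land: 146/167 (slack 21)
labor: 236/236 (binding)
seed budget: 68/68 (binding)
water: 100/111 (slack 11)
By complementary slackness, a constraint with positive slack has shadow price 0 → land, water.

land, water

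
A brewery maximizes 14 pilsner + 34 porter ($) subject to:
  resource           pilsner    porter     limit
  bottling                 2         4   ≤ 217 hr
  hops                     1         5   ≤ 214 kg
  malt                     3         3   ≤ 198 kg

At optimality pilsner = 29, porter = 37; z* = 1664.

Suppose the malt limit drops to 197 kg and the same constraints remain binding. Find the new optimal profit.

1661

Check each constraint at x*: bottling 206/217 (slack 11); hops 214/214 (tight); malt 198/198 (tight).
Since bottling is not tight, its dual is 0.
The binding rows give the dual system: 1·y_hops + 3·y_malt = 14 and 5·y_hops + 3·y_malt = 34.
Solving: y_hops = 5, y_malt = 3.
Δz = y_malt·Δb = 3 × (-1) = -3, so new z* = 1664 − 3 = 1661.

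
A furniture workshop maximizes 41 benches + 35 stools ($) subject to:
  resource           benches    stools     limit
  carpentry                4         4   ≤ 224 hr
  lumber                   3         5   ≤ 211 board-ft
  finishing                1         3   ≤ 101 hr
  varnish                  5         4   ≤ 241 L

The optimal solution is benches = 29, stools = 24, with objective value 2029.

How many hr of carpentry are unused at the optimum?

carpentry used = 4·29 + 4·24 = 212; slack = 224 − 212 = 12.

12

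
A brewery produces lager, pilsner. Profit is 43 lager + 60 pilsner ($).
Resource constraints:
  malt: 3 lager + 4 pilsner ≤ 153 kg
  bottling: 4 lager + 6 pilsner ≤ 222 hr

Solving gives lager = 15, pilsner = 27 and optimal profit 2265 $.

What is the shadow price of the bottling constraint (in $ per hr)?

Check each constraint at x*: malt 153/153 (tight); bottling 222/222 (tight).
From A_Bᵀ y = c: 3·y_malt + 4·y_bottling = 43; 4·y_malt + 6·y_bottling = 60.
→ y_malt = 9 and y_bottling = 4.
Shadow price of bottling = 4.

4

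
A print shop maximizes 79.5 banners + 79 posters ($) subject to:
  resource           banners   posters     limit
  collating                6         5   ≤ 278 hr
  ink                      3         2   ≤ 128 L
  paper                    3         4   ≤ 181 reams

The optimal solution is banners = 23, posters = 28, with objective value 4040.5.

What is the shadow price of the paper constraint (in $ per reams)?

At the optimum: collating uses 278 of 278 (binding); ink uses 125 of 128 (slack = 3); paper uses 181 of 181 (binding).
By complementary slackness, y = 0 for the non-binding constraint.
Dual feasibility on the basic columns requires 6·y_collating + 3·y_paper = 79.5, 5·y_collating + 4·y_paper = 79.
→ y_collating = 9 and y_paper = 8.5.
Shadow price of paper = 8.5.

8.5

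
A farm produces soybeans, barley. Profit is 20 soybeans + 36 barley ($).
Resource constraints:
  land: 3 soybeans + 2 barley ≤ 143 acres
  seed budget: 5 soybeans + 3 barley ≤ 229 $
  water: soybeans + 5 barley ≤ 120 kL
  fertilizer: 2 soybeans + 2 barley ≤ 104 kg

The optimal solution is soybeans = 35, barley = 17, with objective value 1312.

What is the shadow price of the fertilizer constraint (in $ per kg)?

8

Binding: water and fertilizer. Non-binding: land (4 unused), seed budget (3 unused).
Slack constraints have shadow price 0 (complementary slackness).
The binding rows give the dual system: 1·y_water + 2·y_fertilizer = 20 and 5·y_water + 2·y_fertilizer = 36.
→ y_water = 4 and y_fertilizer = 8.
Shadow price of fertilizer = 8.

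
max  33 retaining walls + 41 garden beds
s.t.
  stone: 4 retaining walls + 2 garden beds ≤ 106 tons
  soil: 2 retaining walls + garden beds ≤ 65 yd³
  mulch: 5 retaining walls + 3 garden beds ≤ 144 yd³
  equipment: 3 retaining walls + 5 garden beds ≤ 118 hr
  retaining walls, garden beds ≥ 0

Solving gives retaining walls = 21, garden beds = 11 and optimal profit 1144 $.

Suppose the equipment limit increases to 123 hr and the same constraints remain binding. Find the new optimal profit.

1179

At the optimum: stone uses 106 of 106 (binding); soil uses 53 of 65 (slack = 12); mulch uses 138 of 144 (slack = 6); equipment uses 118 of 118 (binding).
Slack constraints have shadow price 0 (complementary slackness).
From A_Bᵀ y = c: 4·y_stone + 3·y_equipment = 33; 2·y_stone + 5·y_equipment = 41.
→ y_stone = 3 and y_equipment = 7.
Δz = y_equipment·Δb = 7 × (5) = 35, so new z* = 1144 + 35 = 1179.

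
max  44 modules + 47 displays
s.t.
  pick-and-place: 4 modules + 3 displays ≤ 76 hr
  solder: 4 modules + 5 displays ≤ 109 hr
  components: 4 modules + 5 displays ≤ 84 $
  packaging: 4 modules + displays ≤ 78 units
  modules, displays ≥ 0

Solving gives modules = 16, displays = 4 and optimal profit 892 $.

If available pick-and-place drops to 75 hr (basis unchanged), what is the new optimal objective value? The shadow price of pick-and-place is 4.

888

Δb = -1, so new z* = 892 + (4)·(-1) = 892 − 4 = 888.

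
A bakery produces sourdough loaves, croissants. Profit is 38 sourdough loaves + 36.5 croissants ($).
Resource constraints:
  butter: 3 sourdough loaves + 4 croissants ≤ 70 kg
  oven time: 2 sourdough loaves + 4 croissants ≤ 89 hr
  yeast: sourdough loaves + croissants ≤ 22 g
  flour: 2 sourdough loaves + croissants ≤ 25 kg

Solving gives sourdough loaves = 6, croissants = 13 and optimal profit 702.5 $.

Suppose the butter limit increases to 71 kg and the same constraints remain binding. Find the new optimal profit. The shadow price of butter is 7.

Δb = 1, so new z* = 702.5 + (7)·(1) = 702.5 + 7 = 709.5.

709.5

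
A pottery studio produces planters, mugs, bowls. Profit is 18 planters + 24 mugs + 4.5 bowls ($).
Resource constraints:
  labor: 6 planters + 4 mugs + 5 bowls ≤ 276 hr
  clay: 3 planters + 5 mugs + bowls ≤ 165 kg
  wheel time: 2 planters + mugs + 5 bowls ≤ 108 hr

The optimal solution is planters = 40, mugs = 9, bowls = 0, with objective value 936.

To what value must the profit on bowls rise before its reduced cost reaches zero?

At the optimum: labor uses 276 of 276 (binding); clay uses 165 of 165 (binding); wheel time uses 89 of 108 (slack = 19).
By complementary slackness, y = 0 for the non-binding constraint.
Dual feasibility on the basic columns requires 6·y_labor + 3·y_clay = 18, 4·y_labor + 5·y_clay = 24.
Solving: y_labor = 1, y_clay = 4.
bowls enters the basis when its profit ≥ yᵀa₃ = 1·5 + 4·1 = 9.

9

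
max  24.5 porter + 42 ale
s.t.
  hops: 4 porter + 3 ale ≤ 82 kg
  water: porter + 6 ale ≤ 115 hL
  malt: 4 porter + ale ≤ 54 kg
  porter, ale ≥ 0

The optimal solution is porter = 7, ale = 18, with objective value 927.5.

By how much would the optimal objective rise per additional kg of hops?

Check each constraint at x*: hops 82/82 (tight); water 115/115 (tight); malt 46/54 (slack 8).
Since malt is not tight, its dual is 0.
Dual feasibility on the basic columns requires 4·y_hops + 1·y_water = 24.5, 3·y_hops + 6·y_water = 42.
This yields shadow prices y_hops = 5, y_water = 4.5.
Shadow price of hops = 5.

5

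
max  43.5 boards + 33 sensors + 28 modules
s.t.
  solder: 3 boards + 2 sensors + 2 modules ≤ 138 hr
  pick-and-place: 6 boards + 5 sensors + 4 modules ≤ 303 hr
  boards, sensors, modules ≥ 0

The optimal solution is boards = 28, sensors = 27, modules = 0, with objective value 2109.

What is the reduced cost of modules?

Both solder and pick-and-place are binding at x*.
From A_Bᵀ y = c: 3·y_solder + 6·y_pick-and-place = 43.5; 2·y_solder + 5·y_pick-and-place = 33.
Solving: y_solder = 6.5, y_pick-and-place = 4.
Reduced cost of modules: c₃ − yᵀa₃ = 28 − (6.5·2 + 4·4) = 28 − 29 = -1.

-1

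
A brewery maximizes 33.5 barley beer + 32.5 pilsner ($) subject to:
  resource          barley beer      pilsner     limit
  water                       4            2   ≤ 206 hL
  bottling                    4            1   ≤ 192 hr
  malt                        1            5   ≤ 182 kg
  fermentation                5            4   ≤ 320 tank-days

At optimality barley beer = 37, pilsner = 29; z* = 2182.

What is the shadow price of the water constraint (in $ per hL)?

Check each constraint at x*: water 206/206 (tight); bottling 177/192 (slack 15); malt 182/182 (tight); fermentation 301/320 (slack 19).
By complementary slackness, y = 0 for the non-binding constraints.
Dual feasibility on the basic columns requires 4·y_water + 1·y_malt = 33.5, 2·y_water + 5·y_malt = 32.5.
Solving: y_water = 7.5, y_malt = 3.5.
Shadow price of water = 7.5.

7.5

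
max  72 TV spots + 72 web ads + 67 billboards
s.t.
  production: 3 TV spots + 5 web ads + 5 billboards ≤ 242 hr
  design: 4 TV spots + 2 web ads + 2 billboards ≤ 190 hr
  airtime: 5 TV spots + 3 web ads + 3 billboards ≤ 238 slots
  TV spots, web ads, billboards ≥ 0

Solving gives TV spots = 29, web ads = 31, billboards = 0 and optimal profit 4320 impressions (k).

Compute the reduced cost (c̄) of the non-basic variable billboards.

-5

At the optimum: production uses 242 of 242 (binding); design uses 178 of 190 (slack = 12); airtime uses 238 of 238 (binding).
By complementary slackness, y = 0 for the non-binding constraint.
The binding rows give the dual system: 3·y_production + 5·y_airtime = 72 and 5·y_production + 3·y_airtime = 72.
→ y_production = 9 and y_airtime = 9.
Reduced cost of billboards: c₃ − yᵀa₃ = 67 − (9·5 + 9·3) = 67 − 72 = -5.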